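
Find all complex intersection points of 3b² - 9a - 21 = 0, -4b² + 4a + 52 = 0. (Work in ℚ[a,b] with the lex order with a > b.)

{(3, -4), (3, 4)}

Compute a lex Gröbner basis by Buchberger's algorithm.
f_1 = -9a + 3b² - 21, LT = a.
f_2 = 4a - 4b² + 52, LT = a.

S(f_1,f_2): lcm = a. S = ⅔b² - 32/3.
  reduce S modulo (f_1, f_2):
  remainder ⅔b² - 32/3 ≠ 0; add h_3 = ⅔b² - 32/3 to the basis.

The other S-polynomials (S(f_1,h_3), S(f_2,h_3)) all reduce to 0 modulo the current basis, so we have a Gröbner basis.
Inter-reduce: drop elements whose leading term is divisible by another's, tail-reduce, and make monic.
Reduced Gröbner basis: {a - 3, b² - 16}.

Since the basis is lex-ordered, b² - 16 is univariate in b. Its roots are {-4, 4}. Back-substituting each root into the other basis elements fixes the other coordinates.
  b = -4: the earlier basis element becomes a - 3 = 0, giving a = 3 — point (3, -4).
  b = 4: the earlier basis element becomes a - 3 = 0, giving a = 3 — point (3, 4).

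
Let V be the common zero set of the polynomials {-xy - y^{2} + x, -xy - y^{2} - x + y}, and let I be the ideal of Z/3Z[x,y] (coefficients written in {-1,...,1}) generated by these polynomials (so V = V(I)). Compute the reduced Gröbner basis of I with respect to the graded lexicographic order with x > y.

G = {x, y}

f_1 = -xy - y^{2} + x, LT = xy.
f_2 = -xy - y^{2} - x + y, LT = xy.

S(f_1,f_2): lcm = xy. S = x + y.
  leading term x: no divisor's leading term divides it; move x to the remainder.
  leading term y: no divisor's leading term divides it; move y to the remainder.
  remainder x + y ≠ 0; add g_3 = x + y to the basis.

S(f_1,g_3): lcm = xy. S = -x.
  leading term x: subtract (-1)·g_3 from -x → y
  leading term y: no divisor's leading term divides it; move y to the remainder.
  remainder y ≠ 0; add g_4 = y to the basis.

The other S-polynomials (S(f_2,g_3), S(f_1,g_4), S(f_2,g_4), S(g_3,g_4)) all reduce to 0 modulo the current basis, so we have a Gröbner basis.
Inter-reduce: drop elements whose leading term is divisible by another's, tail-reduce, and make monic.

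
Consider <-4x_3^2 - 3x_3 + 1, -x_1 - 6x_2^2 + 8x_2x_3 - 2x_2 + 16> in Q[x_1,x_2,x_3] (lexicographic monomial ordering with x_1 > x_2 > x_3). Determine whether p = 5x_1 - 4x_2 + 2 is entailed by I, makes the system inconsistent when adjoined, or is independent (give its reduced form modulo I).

First compute the reduced Gröbner basis of I by Buchberger's algorithm.
f_1 = -4x_3^2 - 3x_3 + 1, LT = x_3^2.
f_2 = -x_1 - 6x_2^2 + 8x_2x_3 - 2x_2 + 16, LT = x_1.

The S-polynomials (S(f_1,f_2)) all reduce to 0 modulo the current basis, so we have a Gröbner basis.
Inter-reduce: drop elements whose leading term is divisible by another's, tail-reduce, and make monic.
Reduced Gröbner basis: {x_1 + 6x_2^2 - 8x_2x_3 + 2x_2 - 16, x_3^2 + 3/4x_3 - 1/4}.
Label its elements g_1 = x_1 + 6x_2^2 - 8x_2x_3 + 2x_2 - 16, g_2 = x_3^2 + 3/4x_3 - 1/4.

Reduce p = 5x_1 - 4x_2 + 2 modulo G:
  leading term x_1: subtract (5)·g_1 from 5x_1 - 4x_2 + 2 → -30x_2^2 + 40x_2x_3 - 14x_2 + 82
  leading term x_2^2: no divisor's leading term divides it; move -30x_2^2 to the remainder.
  leading term x_2x_3: no divisor's leading term divides it; move 40x_2x_3 to the remainder.
  leading term x_2: no divisor's leading term divides it; move -14x_2 to the remainder.
  leading term 1: no divisor's leading term divides it; move 82 to the remainder.
  normal form = -30x_2^2 + 40x_2x_3 - 14x_2 + 82.
The normal form is nonzero, so p ∉ I. Since p minus its normal form lies in I, I + (p) = I + (r) where r = -30x_2^2 + 40x_2x_3 - 14x_2 + 82; decide whether this ideal is the whole ring.
Run Buchberger on G together with r (pairs among the g_i already reduce to 0 since G is a Gröbner basis):
g_1 = x_1 + 6x_2^2 - 8x_2x_3 + 2x_2 - 16, LT = x_1.
g_2 = x_3^2 + 3/4x_3 - 1/4, LT = x_3^2.
r = -30x_2^2 + 40x_2x_3 - 14x_2 + 82, LT = x_2^2.

The S-polynomials (S(g_1,g_2), S(g_1,r), S(g_2,r)) all reduce to 0 modulo the current basis, so we have a Gröbner basis.
Inter-reduce: drop elements whose leading term is divisible by another's, tail-reduce, and make monic.
Reduced Gröbner basis: {x_1 - 4/5x_2 + 2/5, x_2^2 - 4/3x_2x_3 + 7/15x_2 - 41/15, x_3^2 + 3/4x_3 - 1/4}.
The reduced Gröbner basis of I + (p) is {x_1 - 4/5x_2 + 2/5, x_2^2 - 4/3x_2x_3 + 7/15x_2 - 41/15, x_3^2 + 3/4x_3 - 1/4} ≠ {1}, a proper ideal, so the enlarged system stays consistent: p is independent of I, with normal form -30x_2^2 + 40x_2x_3 - 14x_2 + 82.

The remainder on division by a Gröbner basis is unique — it is the normal form.

5x_1 - 4x_2 + 2 is independent of I; its normal form modulo I is -30x_2^2 + 40x_2x_3 - 14x_2 + 82.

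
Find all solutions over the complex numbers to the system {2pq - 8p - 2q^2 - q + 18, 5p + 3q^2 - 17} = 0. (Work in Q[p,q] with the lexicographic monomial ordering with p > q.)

{(1, -2), (1/15 + 13*sqrt(31)/30, 13/6 - sqrt(31)/6), (1/15 - 13*sqrt(31)/30, sqrt(31)/6 + 13/6)}

Compute a lex Gröbner basis by Buchberger's algorithm.
f_1 = 2pq - 8p - 2q^2 - q + 18, LT = pq.
f_2 = 5p + 3q^2 - 17, LT = p.

S(f_1,f_2): lcm = pq. S = -4p - 3/5q^3 - q^2 + 29/10q + 9.
  leading term p: subtract (-4/5)·f_2 from -4p - 3/5q^3 - q^2 + 29/10q + 9 → -3/5q^3 + 7/5q^2 + 29/10q - 23/5
  leading term q^3: no divisor's leading term divides it; move -3/5q^3 to the remainder.
  leading term q^2: no divisor's leading term divides it; move 7/5q^2 to the remainder.
  leading term q: no divisor's leading term divides it; move 29/10q to the remainder.
  leading term 1: no divisor's leading term divides it; move -23/5 to the remainder.
  remainder -3/5q^3 + 7/5q^2 + 29/10q - 23/5 ≠ 0; add h_3 = -3/5q^3 + 7/5q^2 + 29/10q - 23/5 to the basis.

S(f_1,h_3): lcm = pq^3. S = -5/3pq^2 + 29/6pq - 23/3p - q^4 - 1/2q^3 + 9q^2.
  leading term pq^2: subtract (-5/6q)·f_1 from -5/3pq^2 + 29/6pq - 23/3p - q^4 - 1/2q^3 + 9q^2 → -11/6pq - 23/3p - q^4 - 13/6q^3 + 49/6q^2 + 15q
  leading term pq: subtract (-11/12)·f_1 from -11/6pq - 23/3p - q^4 - 13/6q^3 + 49/6q^2 + 15q → -15p - q^4 - 13/6q^3 + 19/3q^2 + 169/12q + 33/2
  leading term p: subtract (-3)·f_2 from -15p - q^4 - 13/6q^3 + 19/3q^2 + 169/12q + 33/2 → -q^4 - 13/6q^3 + 46/3q^2 + 169/12q - 69/2
  leading term q^4: subtract (5/3q)·h_3 from -q^4 - 13/6q^3 + 46/3q^2 + 169/12q - 69/2 → -9/2q^3 + 21/2q^2 + 87/4q - 69/2
  leading term q^3: subtract (15/2)·h_3 from -9/2q^3 + 21/2q^2 + 87/4q - 69/2 → 0
  remainder 0.

S(f_2,h_3): leading monomials are coprime, so the S-polynomial reduces to 0 (Buchberger's first criterion).
Every S-polynomial of the final basis reduces to 0, so we have a Gröbner basis.
Inter-reduce: drop elements whose leading term is divisible by another's, tail-reduce, and make monic.
Reduced Gröbner basis: {p + 3/5q^2 - 17/5, q^3 - 7/3q^2 - 29/6q + 23/3}.

Elimination: the polynomial q^3 - 7/3q^2 - 29/6q + 23/3 lies in the elimination ideal for q, so q ∈ {-2, 13/6 - sqrt(31)/6, sqrt(31)/6 + 13/6}. For each such q, the remaining basis elements (now univariate) give the rest of the solution.
  q = -2: the earlier basis element becomes p - 1 = 0, giving p = 1 — point (1, -2).
  q = 13/6 - sqrt(31)/6: the earlier basis element becomes p - 13*sqrt(31)/30 - 1/15 = 0, giving p = 1/15 + 13*sqrt(31)/30 — point (1/15 + 13*sqrt(31)/30, 13/6 - sqrt(31)/6).
  q = sqrt(31)/6 + 13/6: the earlier basis element becomes p - 1/15 + 13*sqrt(31)/30 = 0, giving p = 1/15 - 13*sqrt(31)/30 — point (1/15 - 13*sqrt(31)/30, sqrt(31)/6 + 13/6).
Each listed point satisfies every original equation (direct substitution).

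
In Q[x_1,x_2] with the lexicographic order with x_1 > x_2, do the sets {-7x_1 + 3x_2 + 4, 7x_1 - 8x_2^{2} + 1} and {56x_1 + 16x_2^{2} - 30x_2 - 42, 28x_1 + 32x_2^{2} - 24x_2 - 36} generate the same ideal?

Since reduced Gröbner bases are canonical representatives of ideals under a given ordering, it suffices to compute and compare them.
Buchberger on the first generating set:
f_1 = -7x_1 + 3x_2 + 4, LT = x_1.
f_2 = 7x_1 - 8x_2^{2} + 1, LT = x_1.

S(f_1,f_2): lcm = x_1. S = \tfrac{8}{7}x_2^{2} - \tfrac{3}{7}x_2 - \tfrac{5}{7}.
  leading term x_2^{2}: no divisor's leading term divides it; move \tfrac{8}{7}x_2^{2} to the remainder.
  leading term x_2: no divisor's leading term divides it; move -\tfrac{3}{7}x_2 to the remainder.
  leading term 1: no divisor's leading term divides it; move -\tfrac{5}{7} to the remainder.
  remainder \tfrac{8}{7}x_2^{2} - \tfrac{3}{7}x_2 - \tfrac{5}{7} ≠ 0; add g_3 = \tfrac{8}{7}x_2^{2} - \tfrac{3}{7}x_2 - \tfrac{5}{7} to the basis.

The other S-polynomials (S(f_1,g_3), S(f_2,g_3)) all reduce to 0 modulo the current basis, so we have a Gröbner basis.
Inter-reduce: drop elements whose leading term is divisible by another's, tail-reduce, and make monic.
Reduced Gröbner basis: {x_1 - \tfrac{3}{7}x_2 - \tfrac{4}{7}, x_2^{2} - \tfrac{3}{8}x_2 - \tfrac{5}{8}}.

Buchberger on the second generating set:
h_1 = 56x_1 + 16x_2^{2} - 30x_2 - 42, LT = x_1.
h_2 = 28x_1 + 32x_2^{2} - 24x_2 - 36, LT = x_1.

S(h_1,h_2): lcm = x_1. S = -\tfrac{6}{7}x_2^{2} + \tfrac{9}{28}x_2 + \tfrac{15}{28}.
  leading term x_2^{2}: no divisor's leading term divides it; move -\tfrac{6}{7}x_2^{2} to the remainder.
  leading term x_2: no divisor's leading term divides it; move \tfrac{9}{28}x_2 to the remainder.
  leading term 1: no divisor's leading term divides it; move \tfrac{15}{28} to the remainder.
  remainder -\tfrac{6}{7}x_2^{2} + \tfrac{9}{28}x_2 + \tfrac{15}{28} ≠ 0; add k_3 = -\tfrac{6}{7}x_2^{2} + \tfrac{9}{28}x_2 + \tfrac{15}{28} to the basis.

The other S-polynomials (S(h_1,k_3), S(h_2,k_3)) all reduce to 0 modulo the current basis, so we have a Gröbner basis.
Inter-reduce: drop elements whose leading term is divisible by another's, tail-reduce, and make monic.
Reduced Gröbner basis: {x_1 - \tfrac{3}{7}x_2 - \tfrac{4}{7}, x_2^{2} - \tfrac{3}{8}x_2 - \tfrac{5}{8}}.

The two bases agree; hence the ideals are identical.

Yes, the ideals are equal.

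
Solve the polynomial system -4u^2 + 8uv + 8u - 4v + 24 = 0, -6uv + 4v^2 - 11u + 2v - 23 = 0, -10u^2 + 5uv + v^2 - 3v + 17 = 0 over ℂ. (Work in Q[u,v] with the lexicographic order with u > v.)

Compute a lex Gröbner basis by Buchberger's algorithm.
f_1 = -4u^2 + 8uv + 8u - 4v + 24, LT = u^2.
f_2 = -6uv - 11u + 4v^2 + 2v - 23, LT = uv.
f_3 = -10u^2 + 5uv + v^2 - 3v + 17, LT = u^2.

S(f_1,f_2): lcm = u^2v. S = -11/6u^2 - 4/3uv^2 - 5/3uv - 23/6u + v^2 - 6v.
  reduce S modulo (f_1, f_2, f_3):
  remainder -119/54u - 8/9v^3 - 37/27v^2 - 1/54v + 2/27 ≠ 0; add h_4 = -119/54u - 8/9v^3 - 37/27v^2 - 1/54v + 2/27 to the basis.

S(f_1,f_3): lcm = u^2. S = -3/2uv - 2u + 1/10v^2 + 7/10v - 43/10.
  reduce S modulo (f_1, f_2, f_3, h_4):
  remainder -36/119v^3 - 813/595v^2 + 461/2380v + 3511/2380 ≠ 0; add h_5 = -36/119v^3 - 813/595v^2 + 461/2380v + 3511/2380 to the basis.

S(f_2,f_3): lcm = u^2v. S = 11/6u^2 - 1/6uv^2 - 1/3uv + 23/6u + 1/10v^3 - 3/10v^2 + 17/10v.
  reduce S modulo (f_1, f_2, f_3, h_4, h_5):
  remainder 623/200v^2 + 3577/2400v - 11053/2400 ≠ 0; add h_6 = 623/200v^2 + 3577/2400v - 11053/2400 to the basis.

S(f_2,h_5): lcm = uv^3. S = -161/60uv^2 + 461/720uv + 3511/720u - 2/3v^4 - 1/3v^3 + 23/6v^2.
  reduce S modulo (f_1, f_2, f_3, h_4, h_5, h_6):
  remainder 29697283/2306880v - 29697283/2306880 ≠ 0; add h_7 = 29697283/2306880v - 29697283/2306880 to the basis.

The other S-polynomials (S(f_1,h_4), S(f_2,h_4), S(f_3,h_4), S(f_1,h_5), S(f_3,h_5), S(h_4,h_5), S(f_1,h_6), S(f_2,h_6), S(f_3,h_6), S(h_4,h_6), S(h_5,h_6), S(f_1,h_7), S(f_2,h_7), S(f_3,h_7), S(h_4,h_7), S(h_5,h_7), S(h_6,h_7)) all reduce to 0 modulo the current basis, so we have a Gröbner basis.
Inter-reduce: drop elements whose leading term is divisible by another's, tail-reduce, and make monic.
Reduced Gröbner basis: {u + 1, v - 1}.

Elimination: the polynomial v - 1 lies in the elimination ideal for v, so v ∈ {1}. For each such v, the remaining basis elements (now univariate) give the rest of the solution.
  v = 1: the earlier basis element becomes u + 1 = 0, giving u = -1 — point (-1, 1).

{(-1, 1)}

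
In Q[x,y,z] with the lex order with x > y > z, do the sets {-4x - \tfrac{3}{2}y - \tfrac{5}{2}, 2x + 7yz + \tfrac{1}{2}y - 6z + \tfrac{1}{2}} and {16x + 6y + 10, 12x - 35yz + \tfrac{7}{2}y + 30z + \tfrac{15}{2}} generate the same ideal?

No, the ideals differ.

Equality of ideals is decidable: compute both reduced Gröbner bases (unique for the ordering) and check whether they agree.
Buchberger on the first generating set:
f_1 = -4x - \tfrac{3}{2}y - \tfrac{5}{2}, LT = x.
f_2 = 2x + 7yz + \tfrac{1}{2}y - 6z + \tfrac{1}{2}, LT = x.

S(f_1,f_2): lcm = x. S = -\tfrac{7}{2}yz + \tfrac{1}{8}y + 3z + \tfrac{3}{8}.
  leading term yz: no divisor's leading term divides it; move -\tfrac{7}{2}yz to the remainder.
  leading term y: no divisor's leading term divides it; move \tfrac{1}{8}y to the remainder.
  leading term z: no divisor's leading term divides it; move 3z to the remainder.
  leading term 1: no divisor's leading term divides it; move \tfrac{3}{8} to the remainder.
  remainder -\tfrac{7}{2}yz + \tfrac{1}{8}y + 3z + \tfrac{3}{8} ≠ 0; add g_3 = -\tfrac{7}{2}yz + \tfrac{1}{8}y + 3z + \tfrac{3}{8} to the basis.

S(f_1,g_3): leading monomials are coprime, so the S-polynomial reduces to 0 (Buchberger's first criterion).
S(f_2,g_3): leading monomials are coprime, so the S-polynomial reduces to 0 (Buchberger's first criterion).
Every S-polynomial of the final basis reduces to 0, so we have a Gröbner basis.
Inter-reduce: drop elements whose leading term is divisible by another's, tail-reduce, and make monic.
Reduced Gröbner basis: {x + \tfrac{3}{8}y + \tfrac{5}{8}, yz - \tfrac{1}{28}y - \tfrac{6}{7}z - \tfrac{3}{28}}.

Buchberger on the second generating set:
h_1 = 16x + 6y + 10, LT = x.
h_2 = 12x - 35yz + \tfrac{7}{2}y + 30z + \tfrac{15}{2}, LT = x.

S(h_1,h_2): lcm = x. S = \tfrac{35}{12}yz + \tfrac{1}{12}y - \tfrac{5}{2}z.
  leading term yz: no divisor's leading term divides it; move \tfrac{35}{12}yz to the remainder.
  leading term y: no divisor's leading term divides it; move \tfrac{1}{12}y to the remainder.
  leading term z: no divisor's leading term divides it; move -\tfrac{5}{2}z to the remainder.
  remainder \tfrac{35}{12}yz + \tfrac{1}{12}y - \tfrac{5}{2}z ≠ 0; add k_3 = \tfrac{35}{12}yz + \tfrac{1}{12}y - \tfrac{5}{2}z to the basis.

S(h_1,k_3): leading monomials are coprime, so the S-polynomial reduces to 0 (Buchberger's first criterion).
S(h_2,k_3): leading monomials are coprime, so the S-polynomial reduces to 0 (Buchberger's first criterion).
Every S-polynomial of the final basis reduces to 0, so we have a Gröbner basis.
Inter-reduce: drop elements whose leading term is divisible by another's, tail-reduce, and make monic.
Reduced Gröbner basis: {x + \tfrac{3}{8}y + \tfrac{5}{8}, yz + \tfrac{1}{35}y - \tfrac{6}{7}z}.

Since the reduced bases disagree, the two ideals are not the same.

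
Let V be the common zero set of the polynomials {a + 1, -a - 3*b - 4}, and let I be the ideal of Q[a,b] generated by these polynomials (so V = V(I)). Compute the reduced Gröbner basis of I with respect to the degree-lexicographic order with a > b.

G = {a + 1, b + 1}

The reduced Gröbner basis is the canonical form of the ideal for this ordering.

f_1 = a + 1, LT = a.
f_2 = -a - 3*b - 4, LT = a.

S(f_1,f_2): lcm = a. S = -3*b - 3.
  leading term b: no divisor's leading term divides it; move -3*b to the remainder.
  leading term 1: no divisor's leading term divides it; move -3 to the remainder.
  remainder -3*b - 3 ≠ 0; add g_3 = -3*b - 3 to the basis.

S(f_1,g_3): leading monomials are coprime, so the S-polynomial reduces to 0 (Buchberger's first criterion).
S(f_2,g_3): leading monomials are coprime, so the S-polynomial reduces to 0 (Buchberger's first criterion).
Every S-polynomial of the final basis reduces to 0, so we have a Gröbner basis.
Inter-reduce: drop elements whose leading term is divisible by another's, tail-reduce, and make monic.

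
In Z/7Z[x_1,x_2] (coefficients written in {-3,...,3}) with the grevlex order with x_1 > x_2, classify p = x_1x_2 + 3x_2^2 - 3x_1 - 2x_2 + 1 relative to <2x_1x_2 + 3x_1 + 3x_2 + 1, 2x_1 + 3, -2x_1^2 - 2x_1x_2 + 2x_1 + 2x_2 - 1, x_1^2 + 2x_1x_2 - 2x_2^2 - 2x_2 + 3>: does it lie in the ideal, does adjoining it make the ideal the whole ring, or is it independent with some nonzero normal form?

First compute the reduced Gröbner basis of I by Buchberger's algorithm.
f_1 = 2x_1x_2 + 3x_1 + 3x_2 + 1, LT = x_1x_2.
f_2 = 2x_1 + 3, LT = x_1.
f_3 = -2x_1^2 - 2x_1x_2 + 2x_1 + 2x_2 - 1, LT = x_1^2.
f_4 = x_1^2 + 2x_1x_2 - 2x_2^2 - 2x_2 + 3, LT = x_1^2.

S(f_1,f_3): lcm = x_1^2x_2. S = -x_1x_2^2 - 2x_1^2 - x_1x_2 + x_2^2 - 3x_1 + 3x_2.
  leading term x_1x_2^2: subtract (3x_2)·f_1 from -x_1x_2^2 - 2x_1^2 - x_1x_2 + x_2^2 - 3x_1 + 3x_2 → -2x_1^2 - 3x_1x_2 - x_2^2 - 3x_1
  leading term x_1^2: subtract (-x_1)·f_2 from -2x_1^2 - 3x_1x_2 - x_2^2 - 3x_1 → -3x_1x_2 - x_2^2
  leading term x_1x_2: subtract (2)·f_1 from -3x_1x_2 - x_2^2 → -x_2^2 + x_1 + x_2 - 2
  leading term x_2^2: no divisor's leading term divides it; move -x_2^2 to the remainder.
  leading term x_1: subtract (-3)·f_2 from x_1 + x_2 - 2 → x_2
  leading term x_2: no divisor's leading term divides it; move x_2 to the remainder.
  remainder -x_2^2 + x_2 ≠ 0; add h_5 = -x_2^2 + x_2 to the basis.

S(f_2,f_3): lcm = x_1^2. S = -x_1x_2 - x_1 + x_2 + 3.
  leading term x_1x_2: subtract (3)·f_1 from -x_1x_2 - x_1 + x_2 + 3 → -3x_1 - x_2
  leading term x_1: subtract (2)·f_2 from -3x_1 - x_2 → -x_2 + 1
  leading term x_2: no divisor's leading term divides it; move -x_2 to the remainder.
  leading term 1: no divisor's leading term divides it; move 1 to the remainder.
  remainder -x_2 + 1 ≠ 0; add h_6 = -x_2 + 1 to the basis.

The other S-polynomials (S(f_1,f_2), S(f_1,f_4), S(f_2,f_4), S(f_3,f_4), S(f_1,h_5), S(f_2,h_5), S(f_3,h_5), S(f_4,h_5), S(f_1,h_6), S(f_2,h_6), S(f_3,h_6), S(f_4,h_6), S(h_5,h_6)) all reduce to 0 modulo the current basis, so we have a Gröbner basis.
Inter-reduce: drop elements whose leading term is divisible by another's, tail-reduce, and make monic.
Reduced Gröbner basis: {x_1 - 2, x_2 - 1}.
Label its elements g_1 = x_1 - 2, g_2 = x_2 - 1.

Reduce p = x_1x_2 + 3x_2^2 - 3x_1 - 2x_2 + 1 modulo G:
  leading term x_1x_2: subtract (x_2)·g_1 from x_1x_2 + 3x_2^2 - 3x_1 - 2x_2 + 1 → 3x_2^2 - 3x_1 + 1
  leading term x_2^2: subtract (3x_2)·g_2 from 3x_2^2 - 3x_1 + 1 → -3x_1 + 3x_2 + 1
  leading term x_1: subtract (-3)·g_1 from -3x_1 + 3x_2 + 1 → 3x_2 + 2
  leading term x_2: subtract (3)·g_2 from 3x_2 + 2 → -2
  leading term 1: no divisor's leading term divides it; move -2 to the remainder.
  normal form = -2.
The normal form is nonzero, so p ∉ I. Since p minus its normal form lies in I, I + (p) = I + (r) where r = -2; decide whether this ideal is the whole ring.
Here r = -2 is a nonzero constant, hence a unit: 1 ∈ I + (p), the Gröbner basis of I + (p) is {1}, and the enlarged system has no common solution — adjoining p is inconsistent.

Adjoining x_1x_2 + 3x_2^2 - 3x_1 - 2x_2 + 1 makes the ideal the whole ring: the system is inconsistent.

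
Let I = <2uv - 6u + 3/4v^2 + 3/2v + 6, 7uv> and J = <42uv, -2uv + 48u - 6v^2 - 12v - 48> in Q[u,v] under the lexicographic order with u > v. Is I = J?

For a fixed monomial order, each ideal has a unique reduced Gröbner basis; comparing bases decides equality.
Buchberger on the first generating set:
f_1 = 2uv - 6u + 3/4v^2 + 3/2v + 6, LT = uv.
f_2 = 7uv, LT = uv.

S(f_1,f_2): lcm = uv. S = -3u + 3/8v^2 + 3/4v + 3.
  leading term u: no divisor's leading term divides it; move -3u to the remainder.
  leading term v^2: no divisor's leading term divides it; move 3/8v^2 to the remainder.
  leading term v: no divisor's leading term divides it; move 3/4v to the remainder.
  leading term 1: no divisor's leading term divides it; move 3 to the remainder.
  remainder -3u + 3/8v^2 + 3/4v + 3 ≠ 0; add g_3 = -3u + 3/8v^2 + 3/4v + 3 to the basis.

S(f_1,g_3): lcm = uv. S = -3u + 1/8v^3 + 5/8v^2 + 7/4v + 3.
  leading term u: subtract (1)·g_3 from -3u + 1/8v^3 + 5/8v^2 + 7/4v + 3 → 1/8v^3 + 1/4v^2 + v
  leading term v^3: no divisor's leading term divides it; move 1/8v^3 to the remainder.
  leading term v^2: no divisor's leading term divides it; move 1/4v^2 to the remainder.
  leading term v: no divisor's leading term divides it; move v to the remainder.
  remainder 1/8v^3 + 1/4v^2 + v ≠ 0; add g_4 = 1/8v^3 + 1/4v^2 + v to the basis.

The other S-polynomials (S(f_2,g_3), S(f_1,g_4), S(f_2,g_4), S(g_3,g_4)) all reduce to 0 modulo the current basis, so we have a Gröbner basis.
Inter-reduce: drop elements whose leading term is divisible by another's, tail-reduce, and make monic.
Reduced Gröbner basis: {u - 1/8v^2 - 1/4v - 1, v^3 + 2v^2 + 8v}.

Buchberger on the second generating set:
h_1 = 42uv, LT = uv.
h_2 = -2uv + 48u - 6v^2 - 12v - 48, LT = uv.

S(h_1,h_2): lcm = uv. S = 24u - 3v^2 - 6v - 24.
  leading term u: no divisor's leading term divides it; move 24u to the remainder.
  leading term v^2: no divisor's leading term divides it; move -3v^2 to the remainder.
  leading term v: no divisor's leading term divides it; move -6v to the remainder.
  leading term 1: no divisor's leading term divides it; move -24 to the remainder.
  remainder 24u - 3v^2 - 6v - 24 ≠ 0; add k_3 = 24u - 3v^2 - 6v - 24 to the basis.

S(h_1,k_3): lcm = uv. S = 1/8v^3 + 1/4v^2 + v.
  leading term v^3: no divisor's leading term divides it; move 1/8v^3 to the remainder.
  leading term v^2: no divisor's leading term divides it; move 1/4v^2 to the remainder.
  leading term v: no divisor's leading term divides it; move v to the remainder.
  remainder 1/8v^3 + 1/4v^2 + v ≠ 0; add k_4 = 1/8v^3 + 1/4v^2 + v to the basis.

The other S-polynomials (S(h_2,k_3), S(h_1,k_4), S(h_2,k_4), S(k_3,k_4)) all reduce to 0 modulo the current basis, so we have a Gröbner basis.
Inter-reduce: drop elements whose leading term is divisible by another's, tail-reduce, and make monic.
Reduced Gröbner basis: {u - 1/8v^2 - 1/4v - 1, v^3 + 2v^2 + 8v}.

These coincide, so the ideals are equal.

Yes, the ideals are equal.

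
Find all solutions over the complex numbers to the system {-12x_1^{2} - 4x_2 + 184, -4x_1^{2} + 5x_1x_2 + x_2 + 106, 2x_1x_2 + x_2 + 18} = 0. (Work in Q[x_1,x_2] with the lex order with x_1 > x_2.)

{(4, -2)}

Compute a lex Gröbner basis by Buchberger's algorithm.
f_1 = -12x_1^{2} - 4x_2 + 184, LT = x_1^{2}.
f_2 = -4x_1^{2} + 5x_1x_2 + x_2 + 106, LT = x_1^{2}.
f_3 = 2x_1x_2 + x_2 + 18, LT = x_1x_2.

S(f_1,f_2): lcm = x_1^{2}. S = \tfrac{5}{4}x_1x_2 + \tfrac{7}{12}x_2 + \tfrac{67}{6}.
  leading term x_1x_2: subtract (\tfrac{5}{8})·f_3 from \tfrac{5}{4}x_1x_2 + \tfrac{7}{12}x_2 + \tfrac{67}{6} → -\tfrac{1}{24}x_2 - \tfrac{1}{12}
  leading term x_2: no divisor's leading term divides it; move -\tfrac{1}{24}x_2 to the remainder.
  leading term 1: no divisor's leading term divides it; move -\tfrac{1}{12} to the remainder.
  remainder -\tfrac{1}{24}x_2 - \tfrac{1}{12} ≠ 0; add h_4 = -\tfrac{1}{24}x_2 - \tfrac{1}{12} to the basis.

S(f_1,f_3): lcm = x_1^{2}x_2. S = -\tfrac{1}{2}x_1x_2 - 9x_1 + \tfrac{1}{3}x_2^{2} - \tfrac{46}{3}x_2.
  leading term x_1x_2: subtract (-\tfrac{1}{4})·f_3 from -\tfrac{1}{2}x_1x_2 - 9x_1 + \tfrac{1}{3}x_2^{2} - \tfrac{46}{3}x_2 → -9x_1 + \tfrac{1}{3}x_2^{2} - \tfrac{181}{12}x_2 + \tfrac{9}{2}
  leading term x_1: no divisor's leading term divides it; move -9x_1 to the remainder.
  leading term x_2^{2}: subtract (-8x_2)·h_4 from \tfrac{1}{3}x_2^{2} - \tfrac{181}{12}x_2 + \tfrac{9}{2} → -\tfrac{63}{4}x_2 + \tfrac{9}{2}
  leading term x_2: subtract (378)·h_4 from -\tfrac{63}{4}x_2 + \tfrac{9}{2} → 36
  leading term 1: no divisor's leading term divides it; move 36 to the remainder.
  remainder -9x_1 + 36 ≠ 0; add h_5 = -9x_1 + 36 to the basis.

The other S-polynomials (S(f_2,f_3), S(f_1,h_4), S(f_2,h_4), S(f_3,h_4), S(f_1,h_5), S(f_2,h_5), S(f_3,h_5), S(h_4,h_5)) all reduce to 0 modulo the current basis, so we have a Gröbner basis.
Inter-reduce: drop elements whose leading term is divisible by another's, tail-reduce, and make monic.
Reduced Gröbner basis: {x_1 - 4, x_2 + 2}.

The lex basis is triangular: the last element involves only x_2. Solving x_2 + 2 = 0 gives x_2 ∈ {-2}; substituting each value into the earlier elements determines the remaining variables.
  x_2 = -2: the earlier basis element becomes x_1 - 4 = 0, giving x_1 = 4 — point (4, -2).
Each listed point satisfies every original equation (direct substitution).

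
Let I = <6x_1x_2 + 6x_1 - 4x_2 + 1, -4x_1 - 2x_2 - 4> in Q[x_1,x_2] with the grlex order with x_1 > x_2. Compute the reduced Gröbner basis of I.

G = {x_2^2 + 13/3x_2 + 5/3, x_1 + 1/2x_2 + 1}

f_1 = 6x_1x_2 + 6x_1 - 4x_2 + 1, LT = x_1x_2.
f_2 = -4x_1 - 2x_2 - 4, LT = x_1.

S(f_1,f_2): lcm = x_1x_2. S = -1/2x_2^2 + x_1 - 5/3x_2 + 1/6.
  leading term x_2^2: no divisor's leading term divides it; move -1/2x_2^2 to the remainder.
  leading term x_1: subtract (-1/4)·f_2 from x_1 - 5/3x_2 + 1/6 → -13/6x_2 - 5/6
  leading term x_2: no divisor's leading term divides it; move -13/6x_2 to the remainder.
  leading term 1: no divisor's leading term divides it; move -5/6 to the remainder.
  remainder -1/2x_2^2 - 13/6x_2 - 5/6 ≠ 0; add g_3 = -1/2x_2^2 - 13/6x_2 - 5/6 to the basis.

S(f_1,g_3): lcm = x_1x_2^2. S = -10/3x_1x_2 - 2/3x_2^2 - 5/3x_1 + 1/6x_2.
  leading term x_1x_2: subtract (-5/9)·f_1 from -10/3x_1x_2 - 2/3x_2^2 - 5/3x_1 + 1/6x_2 → -2/3x_2^2 + 5/3x_1 - 37/18x_2 + 5/9
  leading term x_2^2: subtract (4/3)·g_3 from -2/3x_2^2 + 5/3x_1 - 37/18x_2 + 5/9 → 5/3x_1 + 5/6x_2 + 5/3
  leading term x_1: subtract (-5/12)·f_2 from 5/3x_1 + 5/6x_2 + 5/3 → 0
  remainder 0.

S(f_2,g_3): leading monomials are coprime, so the S-polynomial reduces to 0 (Buchberger's first criterion).
Every S-polynomial of the final basis reduces to 0, so we have a Gröbner basis.
Inter-reduce: drop elements whose leading term is divisible by another's, tail-reduce, and make monic.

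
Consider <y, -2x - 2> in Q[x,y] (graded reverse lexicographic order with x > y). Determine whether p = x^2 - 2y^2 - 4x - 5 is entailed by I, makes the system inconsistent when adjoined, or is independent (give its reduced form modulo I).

First compute the reduced Gröbner basis of I by Buchberger's algorithm.
f_1 = y, LT = y.
f_2 = -2x - 2, LT = x.

The S-polynomials (S(f_1,f_2)) all reduce to 0 modulo the current basis, so we have a Gröbner basis.
Inter-reduce: drop elements whose leading term is divisible by another's, tail-reduce, and make monic.
Reduced Gröbner basis: {x + 1, y}.
Label its elements g_1 = x + 1, g_2 = y.

Reduce p = x^2 - 2y^2 - 4x - 5 modulo G:
  leading term x^2: subtract (x)·g_1 from x^2 - 2y^2 - 4x - 5 → -2y^2 - 5x - 5
  leading term y^2: subtract (-2y)·g_2 from -2y^2 - 5x - 5 → -5x - 5
  leading term x: subtract (-5)·g_1 from -5x - 5 → 0
  normal form = 0.
Since the normal form is 0, p ∈ I.

Ideal membership is decidable via reduction modulo a Gröbner basis.

x^2 - 2y^2 - 4x - 5 lies in I (it reduces to 0).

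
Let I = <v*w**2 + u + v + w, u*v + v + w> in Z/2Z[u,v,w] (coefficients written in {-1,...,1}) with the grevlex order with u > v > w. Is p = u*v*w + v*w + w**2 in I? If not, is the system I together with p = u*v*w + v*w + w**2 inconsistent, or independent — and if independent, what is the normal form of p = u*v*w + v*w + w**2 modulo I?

u*v*w + v*w + w**2 lies in I (it reduces to 0).

First compute the reduced Gröbner basis of I by Buchberger's algorithm.
f_1 = v*w**2 + u + v + w, LT = v*w**2.
f_2 = u*v + v + w, LT = u*v.

S(f_1,f_2): lcm = u*v*w**2. S = v*w**2 + w**3 + u**2 + u*v + u*w.
  leading term v*w**2: subtract (1)·f_1 from v*w**2 + w**3 + u**2 + u*v + u*w → w**3 + u**2 + u*v + u*w + u + v + w
  leading term w**3: no divisor's leading term divides it; move w**3 to the remainder.
  leading term u**2: no divisor's leading term divides it; move u**2 to the remainder.
  leading term u*v: subtract (1)·f_2 from u*v + u*w + u + v + w → u*w + u
  leading term u*w: no divisor's leading term divides it; move u*w to the remainder.
  leading term u: no divisor's leading term divides it; move u to the remainder.
  remainder w**3 + u**2 + u*w + u ≠ 0; add h_3 = w**3 + u**2 + u*w + u to the basis.

The other S-polynomials (S(f_1,h_3), S(f_2,h_3)) all reduce to 0 modulo the current basis, so we have a Gröbner basis.
Inter-reduce: drop elements whose leading term is divisible by another's, tail-reduce, and make monic.
Reduced Gröbner basis: {v*w**2 + u + v + w, w**3 + u**2 + u*w + u, u*v + v + w}.
Label its elements g_1 = v*w**2 + u + v + w, g_2 = w**3 + u**2 + u*w + u, g_3 = u*v + v + w.

Reduce p = u*v*w + v*w + w**2 modulo G:
  leading term u*v*w: subtract (w)·g_3 from u*v*w + v*w + w**2 → 0
  normal form = 0.
Since the normal form is 0, p ∈ I.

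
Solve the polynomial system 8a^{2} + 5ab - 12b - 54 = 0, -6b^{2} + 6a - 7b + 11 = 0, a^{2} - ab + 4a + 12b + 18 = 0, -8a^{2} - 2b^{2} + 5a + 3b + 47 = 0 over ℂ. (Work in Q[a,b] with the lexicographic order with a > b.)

{(-2, -1)}

Compute a lex Gröbner basis by Buchberger's algorithm.
f_1 = 8a^{2} + 5ab - 12b - 54, LT = a^{2}.
f_2 = 6a - 6b^{2} - 7b + 11, LT = a.
f_3 = a^{2} - ab + 4a + 12b + 18, LT = a^{2}.
f_4 = -8a^{2} + 5a - 2b^{2} + 3b + 47, LT = a^{2}.

S(f_1,f_2): lcm = a^{2}. S = ab^{2} + \tfrac{43}{24}ab - \tfrac{11}{6}a - \tfrac{3}{2}b - \tfrac{27}{4}.
  reduce S modulo (f_1, f_2, f_3, f_4):
  remainder b^{4} + \tfrac{71}{24}b^{3} - \tfrac{227}{144}b^{2} - \tfrac{997}{144}b - \tfrac{61}{18} ≠ 0; add h_5 = b^{4} + \tfrac{71}{24}b^{3} - \tfrac{227}{144}b^{2} - \tfrac{997}{144}b - \tfrac{61}{18} to the basis.

S(f_1,f_3): lcm = a^{2}. S = \tfrac{13}{8}ab - 4a - \tfrac{27}{2}b - \tfrac{99}{4}.
  reduce S modulo (f_1, f_2, f_3, f_4, h_5):
  remainder \tfrac{13}{8}b^{3} - \tfrac{101}{48}b^{2} - \tfrac{1015}{48}b - \tfrac{209}{12} ≠ 0; add h_6 = \tfrac{13}{8}b^{3} - \tfrac{101}{48}b^{2} - \tfrac{1015}{48}b - \tfrac{209}{12} to the basis.

S(f_1,f_4): lcm = a^{2}. S = \tfrac{5}{8}ab + \tfrac{5}{8}a - \tfrac{1}{4}b^{2} - \tfrac{9}{8}b - \tfrac{7}{8}.
  reduce S modulo (f_1, f_2, f_3, f_4, h_5, h_6):
  remainder \tfrac{199}{104}b^{2} + \tfrac{1371}{208}b + \tfrac{973}{208} ≠ 0; add h_7 = \tfrac{199}{104}b^{2} + \tfrac{1371}{208}b + \tfrac{973}{208} to the basis.

S(h_5,h_6): lcm = b^{4}. S = \tfrac{1327}{312}b^{3} + \tfrac{21409}{1872}b^{2} + \tfrac{7103}{1872}b - \tfrac{61}{18}.
  reduce S modulo (f_1, f_2, f_3, f_4, h_5, h_6, h_7):
  remainder \tfrac{154}{199}b + \tfrac{154}{199} ≠ 0; add h_8 = \tfrac{154}{199}b + \tfrac{154}{199} to the basis.

The other S-polynomials (S(f_2,f_3), S(f_2,f_4), S(f_3,f_4), S(f_1,h_5), S(f_2,h_5), S(f_3,h_5), S(f_4,h_5), S(f_1,h_6), S(f_2,h_6), S(f_3,h_6), S(f_4,h_6), S(f_1,h_7), S(f_2,h_7), S(f_3,h_7), S(f_4,h_7), S(h_5,h_7), S(h_6,h_7), S(f_1,h_8), S(f_2,h_8), S(f_3,h_8), S(f_4,h_8), S(h_5,h_8), S(h_6,h_8), S(h_7,h_8)) all reduce to 0 modulo the current basis, so we have a Gröbner basis.
Inter-reduce: drop elements whose leading term is divisible by another's, tail-reduce, and make monic.
Reduced Gröbner basis: {a + 2, b + 1}.

The lex basis is triangular: the last element involves only b. Solving b + 1 = 0 gives b ∈ {-1}; substituting each value into the earlier elements determines the remaining variables.
  b = -1: the earlier basis element becomes a + 2 = 0, giving a = -2 — point (-2, -1).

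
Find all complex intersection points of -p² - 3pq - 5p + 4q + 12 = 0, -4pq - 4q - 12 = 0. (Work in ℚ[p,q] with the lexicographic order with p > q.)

Compute a lex Gröbner basis by Buchberger's algorithm.
f_1 = -p² - 3pq - 5p + 4q + 12, LT = p².
f_2 = -4pq - 4q - 12, LT = pq.

S(f_1,f_2): lcm = p²q. S = 3pq² + 4pq - 3p - 4q² - 12q.
  reduce S modulo (f_1, f_2):
  remainder -3p - 7q² - 25q - 12 ≠ 0; add h_3 = -3p - 7q² - 25q - 12 to the basis.

S(f_2,h_3): lcm = pq. S = -7/3q³ - 25/3q² - 3q + 3.
  reduce S modulo (f_1, f_2, h_3):
  remainder -7/3q³ - 25/3q² - 3q + 3 ≠ 0; add h_4 = -7/3q³ - 25/3q² - 3q + 3 to the basis.

The other S-polynomials (S(f_1,h_3), S(f_1,h_4), S(f_2,h_4), S(h_3,h_4)) all reduce to 0 modulo the current basis, so we have a Gröbner basis.
Inter-reduce: drop elements whose leading term is divisible by another's, tail-reduce, and make monic.
Reduced Gröbner basis: {p + 7/3q² + 25/3q + 4, q³ + 25/7q² + 9/7q - 9/7}.

Elimination: the polynomial q³ + 25/7q² + 9/7q - 9/7 lies in the elimination ideal for q, so q ∈ {-3, -1, 3/7}. For each such q, the remaining basis elements (now univariate) give the rest of the solution.
  q = -3: the earlier basis element becomes p = 0, giving p = 0 — point (0, -3).
  q = -1: the earlier basis element becomes p - 2 = 0, giving p = 2 — point (2, -1).
  q = 3/7: the earlier basis element becomes p + 8 = 0, giving p = -8 — point (-8, 3/7).
This is the nonlinear analogue of row-reducing a linear system.

{(0, -3), (2, -1), (-8, 3/7)}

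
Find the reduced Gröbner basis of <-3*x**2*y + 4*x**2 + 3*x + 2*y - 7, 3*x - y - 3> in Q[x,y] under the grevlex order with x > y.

G = {y**3 + 14/3*y**2 - 8*y, x - 1/3*y - 1}

f_1 = -3*x**2*y + 4*x**2 + 3*x + 2*y - 7, LT = x**2*y.
f_2 = 3*x - y - 3, LT = x.

S(f_1,f_2): lcm = x**2*y. S = 1/3*x*y**2 - 4/3*x**2 + x*y - x - 2/3*y + 7/3.
  leading term x*y**2: subtract (1/9*y**2)·f_2 from 1/3*x*y**2 - 4/3*x**2 + x*y - x - 2/3*y + 7/3 → 1/9*y**3 - 4/3*x**2 + x*y + 1/3*y**2 - x - 2/3*y + 7/3
  leading term y**3: no divisor's leading term divides it; move 1/9*y**3 to the remainder.
  leading term x**2: subtract (-4/9*x)·f_2 from -4/3*x**2 + x*y + 1/3*y**2 - x - 2/3*y + 7/3 → 5/9*x*y + 1/3*y**2 - 7/3*x - 2/3*y + 7/3
  leading term x*y: subtract (5/27*y)·f_2 from 5/9*x*y + 1/3*y**2 - 7/3*x - 2/3*y + 7/3 → 14/27*y**2 - 7/3*x - 1/9*y + 7/3
  leading term y**2: no divisor's leading term divides it; move 14/27*y**2 to the remainder.
  leading term x: subtract (-7/9)·f_2 from -7/3*x - 1/9*y + 7/3 → -8/9*y
  leading term y: no divisor's leading term divides it; move -8/9*y to the remainder.
  remainder 1/9*y**3 + 14/27*y**2 - 8/9*y ≠ 0; add g_3 = 1/9*y**3 + 14/27*y**2 - 8/9*y to the basis.

S(f_1,g_3): lcm = x**2*y**3. S = -6*x**2*y**2 + 8*x**2*y - x*y**2 - 2/3*y**3 + 7/3*y**2.
  leading term x**2*y**2: subtract (2*y)·f_1 from -6*x**2*y**2 + 8*x**2*y - x*y**2 - 2/3*y**3 + 7/3*y**2 → -x*y**2 - 2/3*y**3 - 6*x*y - 5/3*y**2 + 14*y
  leading term x*y**2: subtract (-1/3*y**2)·f_2 from -x*y**2 - 2/3*y**3 - 6*x*y - 5/3*y**2 + 14*y → -y**3 - 6*x*y - 8/3*y**2 + 14*y
  leading term y**3: subtract (-9)·g_3 from -y**3 - 6*x*y - 8/3*y**2 + 14*y → -6*x*y + 2*y**2 + 6*y
  leading term x*y: subtract (-2*y)·f_2 from -6*x*y + 2*y**2 + 6*y → 0
  remainder 0.

S(f_2,g_3): leading monomials are coprime, so the S-polynomial reduces to 0 (Buchberger's first criterion).
Every S-polynomial of the final basis reduces to 0, so we have a Gröbner basis.
Inter-reduce: drop elements whose leading term is divisible by another's, tail-reduce, and make monic.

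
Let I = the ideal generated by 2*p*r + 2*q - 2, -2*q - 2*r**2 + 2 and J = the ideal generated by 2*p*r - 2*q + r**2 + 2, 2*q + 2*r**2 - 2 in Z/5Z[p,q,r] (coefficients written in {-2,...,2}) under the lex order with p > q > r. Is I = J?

Yes, the ideals are equal.

Two ideals are equal iff their reduced Gröbner bases coincide (the reduced basis is unique for a fixed ordering).
Buchberger on the first generating set:
f_1 = 2*p*r + 2*q - 2, LT = p*r.
f_2 = -2*q - 2*r**2 + 2, LT = q.

The S-polynomials (S(f_1,f_2)) all reduce to 0 modulo the current basis, so we have a Gröbner basis.
Inter-reduce: drop elements whose leading term is divisible by another's, tail-reduce, and make monic.
Reduced Gröbner basis: {p*r - r**2, q + r**2 - 1}.

Buchberger on the second generating set:
h_1 = 2*p*r - 2*q + r**2 + 2, LT = p*r.
h_2 = 2*q + 2*r**2 - 2, LT = q.

The S-polynomials (S(h_1,h_2)) all reduce to 0 modulo the current basis, so we have a Gröbner basis.
Inter-reduce: drop elements whose leading term is divisible by another's, tail-reduce, and make monic.
Reduced Gröbner basis: {p*r - r**2, q + r**2 - 1}.

These coincide, so the ideals are equal.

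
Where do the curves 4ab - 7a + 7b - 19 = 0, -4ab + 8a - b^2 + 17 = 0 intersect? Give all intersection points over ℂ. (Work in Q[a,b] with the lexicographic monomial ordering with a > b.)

{(-4, 1), (-107/32 - 3*sqrt(433)/32, 31/8 - sqrt(433)/8), (-107/32 + 3*sqrt(433)/32, sqrt(433)/8 + 31/8)}

Compute a lex Gröbner basis by Buchberger's algorithm.
f_1 = 4ab - 7a + 7b - 19, LT = ab.
f_2 = -4ab + 8a - b^2 + 17, LT = ab.

S(f_1,f_2): lcm = ab. S = 1/4a - 1/4b^2 + 7/4b - 1/2.
  reduce S modulo (f_1, f_2):
  remainder 1/4a - 1/4b^2 + 7/4b - 1/2 ≠ 0; add h_3 = 1/4a - 1/4b^2 + 7/4b - 1/2 to the basis.

S(f_1,h_3): lcm = ab. S = -7/4a + b^3 - 7b^2 + 15/4b - 19/4.
  reduce S modulo (f_1, f_2, h_3):
  remainder b^3 - 35/4b^2 + 16b - 33/4 ≠ 0; add h_4 = b^3 - 35/4b^2 + 16b - 33/4 to the basis.

The other S-polynomials (S(f_2,h_3), S(f_1,h_4), S(f_2,h_4), S(h_3,h_4)) all reduce to 0 modulo the current basis, so we have a Gröbner basis.
Inter-reduce: drop elements whose leading term is divisible by another's, tail-reduce, and make monic.
Reduced Gröbner basis: {a - b^2 + 7b - 2, b^3 - 35/4b^2 + 16b - 33/4}.

Elimination: the polynomial b^3 - 35/4b^2 + 16b - 33/4 lies in the elimination ideal for b, so b ∈ {1, 31/8 - sqrt(433)/8, sqrt(433)/8 + 31/8}. For each such b, the remaining basis elements (now univariate) give the rest of the solution.
  b = 1: the earlier basis element becomes a + 4 = 0, giving a = -4 — point (-4, 1).
  b = 31/8 - sqrt(433)/8: the earlier basis element becomes a + 3*sqrt(433)/32 + 107/32 = 0, giving a = -107/32 - 3*sqrt(433)/32 — point (-107/32 - 3*sqrt(433)/32, 31/8 - sqrt(433)/8).
  b = sqrt(433)/8 + 31/8: the earlier basis element becomes a - 3*sqrt(433)/32 + 107/32 = 0, giving a = -107/32 + 3*sqrt(433)/32 — point (-107/32 + 3*sqrt(433)/32, sqrt(433)/8 + 31/8).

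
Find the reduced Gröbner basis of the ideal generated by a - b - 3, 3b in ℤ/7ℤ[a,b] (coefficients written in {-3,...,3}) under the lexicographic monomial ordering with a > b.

G = {a - 3, b}

f_1 = a - b - 3, LT = a.
f_2 = 3b, LT = b.

The S-polynomials (S(f_1,f_2)) all reduce to 0 modulo the current basis, so we have a Gröbner basis.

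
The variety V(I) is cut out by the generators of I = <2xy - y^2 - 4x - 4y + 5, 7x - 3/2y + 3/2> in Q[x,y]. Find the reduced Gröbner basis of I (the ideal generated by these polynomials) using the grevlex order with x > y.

G = {y^2 + 37/4y - 41/4, x - 3/14y + 3/14}

f_1 = 2xy - y^2 - 4x - 4y + 5, LT = xy.
f_2 = 7x - 3/2y + 3/2, LT = x.

S(f_1,f_2): lcm = xy. S = -2/7y^2 - 2x - 31/14y + 5/2.
  leading term y^2: no divisor's leading term divides it; move -2/7y^2 to the remainder.
  leading term x: subtract (-2/7)·f_2 from -2x - 31/14y + 5/2 → -37/14y + 41/14
  leading term y: no divisor's leading term divides it; move -37/14y to the remainder.
  leading term 1: no divisor's leading term divides it; move 41/14 to the remainder.
  remainder -2/7y^2 - 37/14y + 41/14 ≠ 0; add g_3 = -2/7y^2 - 37/14y + 41/14 to the basis.

The other S-polynomials (S(f_1,g_3), S(f_2,g_3)) all reduce to 0 modulo the current basis, so we have a Gröbner basis.
Inter-reduce: drop elements whose leading term is divisible by another's, tail-reduce, and make monic.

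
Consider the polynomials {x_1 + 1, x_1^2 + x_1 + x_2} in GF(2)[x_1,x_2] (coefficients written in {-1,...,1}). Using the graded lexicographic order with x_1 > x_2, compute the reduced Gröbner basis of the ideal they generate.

G = {x_1 + 1, x_2}

f_1 = x_1 + 1, LT = x_1.
f_2 = x_1^2 + x_1 + x_2, LT = x_1^2.

S(f_1,f_2): lcm = x_1^2. S = x_2.
  reduce S modulo (f_1, f_2):
  remainder x_2 ≠ 0; add g_3 = x_2 to the basis.

The other S-polynomials (S(f_1,g_3), S(f_2,g_3)) all reduce to 0 modulo the current basis, so we have a Gröbner basis.
Inter-reduce: drop elements whose leading term is divisible by another's, tail-reduce, and make monic.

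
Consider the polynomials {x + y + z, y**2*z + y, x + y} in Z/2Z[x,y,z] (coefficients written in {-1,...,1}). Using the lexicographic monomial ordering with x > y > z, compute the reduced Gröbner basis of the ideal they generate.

f_1 = x + y + z, LT = x.
f_2 = y**2*z + y, LT = y**2*z.
f_3 = x + y, LT = x.

S(f_1,f_3): lcm = x. S = z.
  leading term z: no divisor's leading term divides it; move z to the remainder.
  remainder z ≠ 0; add g_4 = z to the basis.

S(f_2,g_4): lcm = y**2*z. S = y.
  leading term y: no divisor's leading term divides it; move y to the remainder.
  remainder y ≠ 0; add g_5 = y to the basis.

The other S-polynomials (S(f_1,f_2), S(f_2,f_3), S(f_1,g_4), S(f_3,g_4), S(f_1,g_5), S(f_2,g_5), S(f_3,g_5), S(g_4,g_5)) all reduce to 0 modulo the current basis, so we have a Gröbner basis.
Inter-reduce: drop elements whose leading term is divisible by another's, tail-reduce, and make monic.

G = {x, y, z}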